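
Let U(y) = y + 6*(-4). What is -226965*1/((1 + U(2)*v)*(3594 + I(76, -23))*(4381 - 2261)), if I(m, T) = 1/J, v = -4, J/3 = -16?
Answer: -272358/813734387 ≈ -0.00033470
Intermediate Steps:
U(y) = -24 + y (U(y) = y - 24 = -24 + y)
J = -48 (J = 3*(-16) = -48)
I(m, T) = -1/48 (I(m, T) = 1/(-48) = -1/48)
-226965*1/((1 + U(2)*v)*(3594 + I(76, -23))*(4381 - 2261)) = -226965*1/((1 + (-24 + 2)*(-4))*(3594 - 1/48)*(4381 - 2261)) = -226965*6/(45715415*(1 - 22*(-4))) = -226965*6/(45715415*(1 + 88)) = -226965/((45715415/6)*89) = -226965/4068671935/6 = -226965*6/4068671935 = -272358/813734387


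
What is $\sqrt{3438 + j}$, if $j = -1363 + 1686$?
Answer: $\sqrt{3761} \approx 61.327$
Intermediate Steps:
$j = 323$
$\sqrt{3438 + j} = \sqrt{3438 + 323} = \sqrt{3761}$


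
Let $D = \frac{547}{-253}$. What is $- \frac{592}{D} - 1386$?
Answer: $- \frac{608366}{547} \approx -1112.2$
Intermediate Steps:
$D = - \frac{547}{253}$ ($D = 547 \left(- \frac{1}{253}\right) = - \frac{547}{253} \approx -2.1621$)
$- \frac{592}{D} - 1386 = - \frac{592}{- \frac{547}{253}} - 1386 = \left(-592\right) \left(- \frac{253}{547}\right) - 1386 = \frac{149776}{547} - 1386 = - \frac{608366}{547}$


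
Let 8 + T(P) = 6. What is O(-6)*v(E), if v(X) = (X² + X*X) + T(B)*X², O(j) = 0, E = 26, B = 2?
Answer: 0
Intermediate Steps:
T(P) = -2 (T(P) = -8 + 6 = -2)
v(X) = 0 (v(X) = (X² + X*X) - 2*X² = (X² + X²) - 2*X² = 2*X² - 2*X² = 0)
O(-6)*v(E) = 0*0 = 0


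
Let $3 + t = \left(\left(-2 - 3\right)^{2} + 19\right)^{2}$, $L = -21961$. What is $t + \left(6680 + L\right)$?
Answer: $-13348$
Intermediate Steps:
$t = 1933$ ($t = -3 + \left(\left(-2 - 3\right)^{2} + 19\right)^{2} = -3 + \left(\left(-5\right)^{2} + 19\right)^{2} = -3 + \left(25 + 19\right)^{2} = -3 + 44^{2} = -3 + 1936 = 1933$)
$t + \left(6680 + L\right) = 1933 + \left(6680 - 21961\right) = 1933 - 15281 = -13348$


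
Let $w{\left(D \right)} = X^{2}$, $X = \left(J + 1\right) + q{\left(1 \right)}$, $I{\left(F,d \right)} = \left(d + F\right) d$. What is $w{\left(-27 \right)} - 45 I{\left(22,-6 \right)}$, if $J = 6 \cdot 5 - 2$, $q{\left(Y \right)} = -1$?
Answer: $5104$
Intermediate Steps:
$J = 28$ ($J = 30 - 2 = 28$)
$I{\left(F,d \right)} = d \left(F + d\right)$ ($I{\left(F,d \right)} = \left(F + d\right) d = d \left(F + d\right)$)
$X = 28$ ($X = \left(28 + 1\right) - 1 = 29 - 1 = 28$)
$w{\left(D \right)} = 784$ ($w{\left(D \right)} = 28^{2} = 784$)
$w{\left(-27 \right)} - 45 I{\left(22,-6 \right)} = 784 - 45 \left(- 6 \left(22 - 6\right)\right) = 784 - 45 \left(\left(-6\right) 16\right) = 784 - -4320 = 784 + 4320 = 5104$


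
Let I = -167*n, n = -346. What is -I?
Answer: -57782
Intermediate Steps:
I = 57782 (I = -167*(-346) = 57782)
-I = -1*57782 = -57782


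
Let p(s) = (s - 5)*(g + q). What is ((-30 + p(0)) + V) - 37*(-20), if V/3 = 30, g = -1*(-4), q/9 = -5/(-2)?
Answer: 1335/2 ≈ 667.50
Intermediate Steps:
q = 45/2 (q = 9*(-5/(-2)) = 9*(-5*(-½)) = 9*(5/2) = 45/2 ≈ 22.500)
g = 4
p(s) = -265/2 + 53*s/2 (p(s) = (s - 5)*(4 + 45/2) = (-5 + s)*(53/2) = -265/2 + 53*s/2)
V = 90 (V = 3*30 = 90)
((-30 + p(0)) + V) - 37*(-20) = ((-30 + (-265/2 + (53/2)*0)) + 90) - 37*(-20) = ((-30 + (-265/2 + 0)) + 90) + 740 = ((-30 - 265/2) + 90) + 740 = (-325/2 + 90) + 740 = -145/2 + 740 = 1335/2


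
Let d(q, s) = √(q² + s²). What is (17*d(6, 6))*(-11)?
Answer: -1122*√2 ≈ -1586.7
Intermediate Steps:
(17*d(6, 6))*(-11) = (17*√(6² + 6²))*(-11) = (17*√(36 + 36))*(-11) = (17*√72)*(-11) = (17*(6*√2))*(-11) = (102*√2)*(-11) = -1122*√2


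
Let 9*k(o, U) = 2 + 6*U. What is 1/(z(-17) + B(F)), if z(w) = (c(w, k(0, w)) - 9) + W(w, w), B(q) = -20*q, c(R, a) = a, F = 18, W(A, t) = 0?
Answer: -9/3421 ≈ -0.0026308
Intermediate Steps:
k(o, U) = 2/9 + 2*U/3 (k(o, U) = (2 + 6*U)/9 = 2/9 + 2*U/3)
z(w) = -79/9 + 2*w/3 (z(w) = ((2/9 + 2*w/3) - 9) + 0 = (-79/9 + 2*w/3) + 0 = -79/9 + 2*w/3)
1/(z(-17) + B(F)) = 1/((-79/9 + (⅔)*(-17)) - 20*18) = 1/((-79/9 - 34/3) - 360) = 1/(-181/9 - 360) = 1/(-3421/9) = -9/3421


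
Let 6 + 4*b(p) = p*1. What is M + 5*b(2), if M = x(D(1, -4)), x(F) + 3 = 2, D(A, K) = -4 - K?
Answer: -6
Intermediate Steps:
x(F) = -1 (x(F) = -3 + 2 = -1)
M = -1
b(p) = -3/2 + p/4 (b(p) = -3/2 + (p*1)/4 = -3/2 + p/4)
M + 5*b(2) = -1 + 5*(-3/2 + (1/4)*2) = -1 + 5*(-3/2 + 1/2) = -1 + 5*(-1) = -1 - 5 = -6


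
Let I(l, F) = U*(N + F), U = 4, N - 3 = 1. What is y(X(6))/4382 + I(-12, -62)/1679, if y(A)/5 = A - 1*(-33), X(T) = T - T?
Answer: -739589/7357378 ≈ -0.10052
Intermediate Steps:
N = 4 (N = 3 + 1 = 4)
X(T) = 0
y(A) = 165 + 5*A (y(A) = 5*(A - 1*(-33)) = 5*(A + 33) = 5*(33 + A) = 165 + 5*A)
I(l, F) = 16 + 4*F (I(l, F) = 4*(4 + F) = 16 + 4*F)
y(X(6))/4382 + I(-12, -62)/1679 = (165 + 5*0)/4382 + (16 + 4*(-62))/1679 = (165 + 0)*(1/4382) + (16 - 248)*(1/1679) = 165*(1/4382) - 232*1/1679 = 165/4382 - 232/1679 = -739589/7357378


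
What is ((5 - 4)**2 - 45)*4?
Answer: -176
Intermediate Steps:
((5 - 4)**2 - 45)*4 = (1**2 - 45)*4 = (1 - 45)*4 = -44*4 = -176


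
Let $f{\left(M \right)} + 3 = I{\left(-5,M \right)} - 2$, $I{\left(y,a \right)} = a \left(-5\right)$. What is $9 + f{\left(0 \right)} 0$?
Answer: $9$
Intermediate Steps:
$I{\left(y,a \right)} = - 5 a$
$f{\left(M \right)} = -5 - 5 M$ ($f{\left(M \right)} = -3 - \left(2 + 5 M\right) = -5 - 5 M$)
$9 + f{\left(0 \right)} 0 = 9 + \left(-5 - 0\right) 0 = 9 + \left(-5 + 0\right) 0 = 9 - 0 = 9 + 0 = 9$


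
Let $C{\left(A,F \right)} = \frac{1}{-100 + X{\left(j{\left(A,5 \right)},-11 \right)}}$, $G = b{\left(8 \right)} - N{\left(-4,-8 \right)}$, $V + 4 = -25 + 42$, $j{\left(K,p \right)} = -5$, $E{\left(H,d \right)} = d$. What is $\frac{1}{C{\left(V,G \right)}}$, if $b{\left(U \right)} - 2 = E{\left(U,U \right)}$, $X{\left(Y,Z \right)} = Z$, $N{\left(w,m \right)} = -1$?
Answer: $-111$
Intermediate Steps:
$b{\left(U \right)} = 2 + U$
$V = 13$ ($V = -4 + \left(-25 + 42\right) = -4 + 17 = 13$)
$G = 11$ ($G = \left(2 + 8\right) - -1 = 10 + 1 = 11$)
$C{\left(A,F \right)} = - \frac{1}{111}$ ($C{\left(A,F \right)} = \frac{1}{-100 - 11} = \frac{1}{-111} = - \frac{1}{111}$)
$\frac{1}{C{\left(V,G \right)}} = \frac{1}{- \frac{1}{111}} = -111$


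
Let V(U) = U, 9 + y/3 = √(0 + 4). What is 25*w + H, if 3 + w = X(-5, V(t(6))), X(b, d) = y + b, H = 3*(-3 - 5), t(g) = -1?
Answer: -749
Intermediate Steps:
H = -24 (H = 3*(-8) = -24)
y = -21 (y = -27 + 3*√(0 + 4) = -27 + 3*√4 = -27 + 3*2 = -27 + 6 = -21)
X(b, d) = -21 + b
w = -29 (w = -3 + (-21 - 5) = -3 - 26 = -29)
25*w + H = 25*(-29) - 24 = -725 - 24 = -749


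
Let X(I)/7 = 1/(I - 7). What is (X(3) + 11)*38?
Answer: 703/2 ≈ 351.50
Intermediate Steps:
X(I) = 7/(-7 + I) (X(I) = 7/(I - 7) = 7/(-7 + I))
(X(3) + 11)*38 = (7/(-7 + 3) + 11)*38 = (7/(-4) + 11)*38 = (7*(-¼) + 11)*38 = (-7/4 + 11)*38 = (37/4)*38 = 703/2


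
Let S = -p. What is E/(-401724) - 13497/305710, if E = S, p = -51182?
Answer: -2633614756/15351380505 ≈ -0.17156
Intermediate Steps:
S = 51182 (S = -1*(-51182) = 51182)
E = 51182
E/(-401724) - 13497/305710 = 51182/(-401724) - 13497/305710 = 51182*(-1/401724) - 13497*1/305710 = -25591/200862 - 13497/305710 = -2633614756/15351380505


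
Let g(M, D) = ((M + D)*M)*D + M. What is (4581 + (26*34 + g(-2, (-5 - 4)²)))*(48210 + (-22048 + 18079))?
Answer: -324507735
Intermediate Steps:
g(M, D) = M + D*M*(D + M) (g(M, D) = ((D + M)*M)*D + M = (M*(D + M))*D + M = D*M*(D + M) + M = M + D*M*(D + M))
(4581 + (26*34 + g(-2, (-5 - 4)²)))*(48210 + (-22048 + 18079)) = (4581 + (26*34 - 2*(1 + ((-5 - 4)²)² + (-5 - 4)²*(-2))))*(48210 + (-22048 + 18079)) = (4581 + (884 - 2*(1 + ((-9)²)² + (-9)²*(-2))))*(48210 - 3969) = (4581 + (884 - 2*(1 + 81² + 81*(-2))))*44241 = (4581 + (884 - 2*(1 + 6561 - 162)))*44241 = (4581 + (884 - 2*6400))*44241 = (4581 + (884 - 12800))*44241 = (4581 - 11916)*44241 = -7335*44241 = -324507735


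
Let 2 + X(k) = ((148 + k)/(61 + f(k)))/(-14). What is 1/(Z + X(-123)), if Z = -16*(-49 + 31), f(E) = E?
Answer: 868/248273 ≈ 0.0034962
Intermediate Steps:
Z = 288 (Z = -16*(-18) = 288)
X(k) = -2 - (148 + k)/(14*(61 + k)) (X(k) = -2 + ((148 + k)/(61 + k))/(-14) = -2 + ((148 + k)/(61 + k))*(-1/14) = -2 - (148 + k)/(14*(61 + k)))
1/(Z + X(-123)) = 1/(288 + 29*(-64 - 1*(-123))/(14*(61 - 123))) = 1/(288 + (29/14)*(-64 + 123)/(-62)) = 1/(288 + (29/14)*(-1/62)*59) = 1/(288 - 1711/868) = 1/(248273/868) = 868/248273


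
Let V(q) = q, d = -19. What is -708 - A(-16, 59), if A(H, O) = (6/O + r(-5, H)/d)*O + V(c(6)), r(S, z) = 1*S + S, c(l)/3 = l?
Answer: -14498/19 ≈ -763.05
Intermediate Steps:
c(l) = 3*l
r(S, z) = 2*S (r(S, z) = S + S = 2*S)
A(H, O) = 18 + O*(10/19 + 6/O) (A(H, O) = (6/O + (2*(-5))/(-19))*O + 3*6 = (6/O - 10*(-1/19))*O + 18 = (6/O + 10/19)*O + 18 = (10/19 + 6/O)*O + 18 = O*(10/19 + 6/O) + 18 = 18 + O*(10/19 + 6/O))
-708 - A(-16, 59) = -708 - (24 + (10/19)*59) = -708 - (24 + 590/19) = -708 - 1*1046/19 = -708 - 1046/19 = -14498/19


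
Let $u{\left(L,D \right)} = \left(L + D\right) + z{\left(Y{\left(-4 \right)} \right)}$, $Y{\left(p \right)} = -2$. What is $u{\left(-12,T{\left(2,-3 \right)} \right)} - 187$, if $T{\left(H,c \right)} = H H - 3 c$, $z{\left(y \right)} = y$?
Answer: $-188$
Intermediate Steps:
$T{\left(H,c \right)} = H^{2} - 3 c$
$u{\left(L,D \right)} = -2 + D + L$ ($u{\left(L,D \right)} = \left(L + D\right) - 2 = \left(D + L\right) - 2 = -2 + D + L$)
$u{\left(-12,T{\left(2,-3 \right)} \right)} - 187 = \left(-2 + \left(2^{2} - -9\right) - 12\right) - 187 = \left(-2 + \left(4 + 9\right) - 12\right) - 187 = \left(-2 + 13 - 12\right) - 187 = -1 - 187 = -188$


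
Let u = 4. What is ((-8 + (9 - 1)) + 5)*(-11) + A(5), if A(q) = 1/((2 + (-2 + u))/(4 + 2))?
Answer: -107/2 ≈ -53.500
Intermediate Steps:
A(q) = 3/2 (A(q) = 1/((2 + (-2 + 4))/(4 + 2)) = 1/((2 + 2)/6) = 1/(4*(1/6)) = 1/(2/3) = 3/2)
((-8 + (9 - 1)) + 5)*(-11) + A(5) = ((-8 + (9 - 1)) + 5)*(-11) + 3/2 = ((-8 + 8) + 5)*(-11) + 3/2 = (0 + 5)*(-11) + 3/2 = 5*(-11) + 3/2 = -55 + 3/2 = -107/2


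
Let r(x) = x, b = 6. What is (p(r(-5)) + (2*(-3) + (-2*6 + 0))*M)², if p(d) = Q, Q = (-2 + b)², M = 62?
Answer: 1210000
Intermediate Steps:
Q = 16 (Q = (-2 + 6)² = 4² = 16)
p(d) = 16
(p(r(-5)) + (2*(-3) + (-2*6 + 0))*M)² = (16 + (2*(-3) + (-2*6 + 0))*62)² = (16 + (-6 + (-12 + 0))*62)² = (16 + (-6 - 12)*62)² = (16 - 18*62)² = (16 - 1116)² = (-1100)² = 1210000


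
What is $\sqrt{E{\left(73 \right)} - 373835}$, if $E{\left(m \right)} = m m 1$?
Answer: $i \sqrt{368506} \approx 607.05 i$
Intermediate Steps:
$E{\left(m \right)} = m^{2}$ ($E{\left(m \right)} = m^{2} \cdot 1 = m^{2}$)
$\sqrt{E{\left(73 \right)} - 373835} = \sqrt{73^{2} - 373835} = \sqrt{5329 - 373835} = \sqrt{-368506} = i \sqrt{368506}$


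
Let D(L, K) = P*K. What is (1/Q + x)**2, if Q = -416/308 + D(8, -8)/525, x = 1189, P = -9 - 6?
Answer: 263438907169/186624 ≈ 1.4116e+6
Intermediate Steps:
P = -15
D(L, K) = -15*K
Q = -432/385 (Q = -416/308 - 15*(-8)/525 = -416*1/308 + 120*(1/525) = -104/77 + 8/35 = -432/385 ≈ -1.1221)
(1/Q + x)**2 = (1/(-432/385) + 1189)**2 = (-385/432 + 1189)**2 = (513263/432)**2 = 263438907169/186624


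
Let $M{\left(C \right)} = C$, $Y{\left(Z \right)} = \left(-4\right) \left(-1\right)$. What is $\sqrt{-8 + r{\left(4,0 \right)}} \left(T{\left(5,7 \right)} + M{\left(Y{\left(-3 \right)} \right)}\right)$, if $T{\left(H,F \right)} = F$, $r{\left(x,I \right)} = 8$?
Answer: $0$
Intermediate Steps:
$Y{\left(Z \right)} = 4$
$\sqrt{-8 + r{\left(4,0 \right)}} \left(T{\left(5,7 \right)} + M{\left(Y{\left(-3 \right)} \right)}\right) = \sqrt{-8 + 8} \left(7 + 4\right) = \sqrt{0} \cdot 11 = 0 \cdot 11 = 0$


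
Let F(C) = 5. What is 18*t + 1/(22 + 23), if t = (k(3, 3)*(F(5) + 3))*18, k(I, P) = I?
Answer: 349921/45 ≈ 7776.0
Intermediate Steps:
t = 432 (t = (3*(5 + 3))*18 = (3*8)*18 = 24*18 = 432)
18*t + 1/(22 + 23) = 18*432 + 1/(22 + 23) = 7776 + 1/45 = 349921/45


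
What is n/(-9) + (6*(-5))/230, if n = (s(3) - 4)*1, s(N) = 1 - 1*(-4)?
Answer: -50/207 ≈ -0.24155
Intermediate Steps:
s(N) = 5 (s(N) = 1 + 4 = 5)
n = 1 (n = (5 - 4)*1 = 1*1 = 1)
n/(-9) + (6*(-5))/230 = 1/(-9) + (6*(-5))/230 = 1*(-1/9) - 30*1/230 = -1/9 - 3/23 = -50/207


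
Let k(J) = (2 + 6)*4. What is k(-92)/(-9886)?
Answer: -16/4943 ≈ -0.0032369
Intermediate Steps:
k(J) = 32 (k(J) = 8*4 = 32)
k(-92)/(-9886) = 32/(-9886) = 32*(-1/9886) = -16/4943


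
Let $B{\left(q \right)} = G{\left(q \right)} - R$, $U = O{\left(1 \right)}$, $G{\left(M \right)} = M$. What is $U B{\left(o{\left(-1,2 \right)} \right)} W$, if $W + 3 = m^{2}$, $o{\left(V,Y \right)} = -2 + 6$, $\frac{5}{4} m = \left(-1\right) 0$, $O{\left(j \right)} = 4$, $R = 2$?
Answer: $-24$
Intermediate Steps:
$m = 0$ ($m = \frac{4 \left(\left(-1\right) 0\right)}{5} = \frac{4}{5} \cdot 0 = 0$)
$o{\left(V,Y \right)} = 4$
$W = -3$ ($W = -3 + 0^{2} = -3 + 0 = -3$)
$U = 4$
$B{\left(q \right)} = -2 + q$ ($B{\left(q \right)} = q - 2 = -2 + q$)
$U B{\left(o{\left(-1,2 \right)} \right)} W = 4 \left(-2 + 4\right) \left(-3\right) = 4 \cdot 2 \left(-3\right) = 8 \left(-3\right) = -24$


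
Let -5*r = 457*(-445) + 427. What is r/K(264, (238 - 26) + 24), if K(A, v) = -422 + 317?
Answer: -67646/175 ≈ -386.55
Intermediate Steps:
K(A, v) = -105
r = 202938/5 (r = -(457*(-445) + 427)/5 = -(-203365 + 427)/5 = -⅕*(-202938) = 202938/5 ≈ 40588.)
r/K(264, (238 - 26) + 24) = (202938/5)/(-105) = (202938/5)*(-1/105) = -67646/175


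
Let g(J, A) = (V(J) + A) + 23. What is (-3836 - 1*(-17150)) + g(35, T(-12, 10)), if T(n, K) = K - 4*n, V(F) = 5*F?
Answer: 13570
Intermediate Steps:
g(J, A) = 23 + A + 5*J (g(J, A) = (5*J + A) + 23 = (A + 5*J) + 23 = 23 + A + 5*J)
(-3836 - 1*(-17150)) + g(35, T(-12, 10)) = (-3836 - 1*(-17150)) + (23 + (10 - 4*(-12)) + 5*35) = (-3836 + 17150) + (23 + (10 + 48) + 175) = 13314 + (23 + 58 + 175) = 13314 + 256 = 13570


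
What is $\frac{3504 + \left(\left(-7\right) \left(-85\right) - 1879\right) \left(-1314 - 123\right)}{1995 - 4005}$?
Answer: $- \frac{308102}{335} \approx -919.71$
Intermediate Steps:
$\frac{3504 + \left(\left(-7\right) \left(-85\right) - 1879\right) \left(-1314 - 123\right)}{1995 - 4005} = \frac{3504 + \left(595 - 1879\right) \left(-1437\right)}{-2010} = \left(3504 - -1845108\right) \left(- \frac{1}{2010}\right) = \left(3504 + 1845108\right) \left(- \frac{1}{2010}\right) = 1848612 \left(- \frac{1}{2010}\right) = - \frac{308102}{335}$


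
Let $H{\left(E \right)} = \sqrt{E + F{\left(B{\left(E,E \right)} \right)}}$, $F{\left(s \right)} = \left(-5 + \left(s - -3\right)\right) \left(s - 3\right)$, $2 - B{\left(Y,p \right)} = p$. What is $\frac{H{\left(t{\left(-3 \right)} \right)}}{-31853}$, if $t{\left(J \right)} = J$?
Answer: $- \frac{\sqrt{3}}{31853} \approx -5.4376 \cdot 10^{-5}$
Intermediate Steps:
$B{\left(Y,p \right)} = 2 - p$
$F{\left(s \right)} = \left(-3 + s\right) \left(-2 + s\right)$ ($F{\left(s \right)} = \left(-5 + \left(s + 3\right)\right) \left(-3 + s\right) = \left(-5 + \left(3 + s\right)\right) \left(-3 + s\right) = \left(-2 + s\right) \left(-3 + s\right) = \left(-3 + s\right) \left(-2 + s\right)$)
$H{\left(E \right)} = \sqrt{-4 + \left(2 - E\right)^{2} + 6 E}$ ($H{\left(E \right)} = \sqrt{E + \left(6 + \left(2 - E\right)^{2} - 5 \left(2 - E\right)\right)} = \sqrt{E + \left(6 + \left(2 - E\right)^{2} + \left(-10 + 5 E\right)\right)} = \sqrt{E + \left(-4 + \left(2 - E\right)^{2} + 5 E\right)} = \sqrt{-4 + \left(2 - E\right)^{2} + 6 E}$)
$\frac{H{\left(t{\left(-3 \right)} \right)}}{-31853} = \frac{\sqrt{- 3 \left(2 - 3\right)}}{-31853} = \sqrt{\left(-3\right) \left(-1\right)} \left(- \frac{1}{31853}\right) = \sqrt{3} \left(- \frac{1}{31853}\right) = - \frac{\sqrt{3}}{31853}$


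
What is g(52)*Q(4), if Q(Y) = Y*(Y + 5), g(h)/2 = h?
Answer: 3744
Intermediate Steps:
g(h) = 2*h
Q(Y) = Y*(5 + Y)
g(52)*Q(4) = (2*52)*(4*(5 + 4)) = 104*(4*9) = 104*36 = 3744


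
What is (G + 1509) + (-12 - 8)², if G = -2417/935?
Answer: 1782498/935 ≈ 1906.4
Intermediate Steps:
G = -2417/935 (G = -2417*1/935 = -2417/935 ≈ -2.5850)
(G + 1509) + (-12 - 8)² = (-2417/935 + 1509) + (-12 - 8)² = 1408498/935 + (-20)² = 1408498/935 + 400 = 1782498/935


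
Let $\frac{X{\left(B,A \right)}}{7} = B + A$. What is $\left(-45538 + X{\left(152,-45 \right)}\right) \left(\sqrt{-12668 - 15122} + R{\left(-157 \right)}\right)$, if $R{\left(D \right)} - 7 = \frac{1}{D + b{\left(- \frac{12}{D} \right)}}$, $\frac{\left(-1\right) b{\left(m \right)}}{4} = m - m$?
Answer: $- \frac{49178322}{157} - 44789 i \sqrt{27790} \approx -3.1324 \cdot 10^{5} - 7.4665 \cdot 10^{6} i$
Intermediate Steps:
$b{\left(m \right)} = 0$ ($b{\left(m \right)} = - 4 \left(m - m\right) = \left(-4\right) 0 = 0$)
$R{\left(D \right)} = 7 + \frac{1}{D}$ ($R{\left(D \right)} = 7 + \frac{1}{D + 0} = 7 + \frac{1}{D}$)
$X{\left(B,A \right)} = 7 A + 7 B$ ($X{\left(B,A \right)} = 7 \left(B + A\right) = 7 \left(A + B\right) = 7 A + 7 B$)
$\left(-45538 + X{\left(152,-45 \right)}\right) \left(\sqrt{-12668 - 15122} + R{\left(-157 \right)}\right) = \left(-45538 + \left(7 \left(-45\right) + 7 \cdot 152\right)\right) \left(\sqrt{-12668 - 15122} + \left(7 + \frac{1}{-157}\right)\right) = \left(-45538 + \left(-315 + 1064\right)\right) \left(\sqrt{-27790} + \left(7 - \frac{1}{157}\right)\right) = \left(-45538 + 749\right) \left(i \sqrt{27790} + \frac{1098}{157}\right) = - 44789 \left(\frac{1098}{157} + i \sqrt{27790}\right) = - \frac{49178322}{157} - 44789 i \sqrt{27790}$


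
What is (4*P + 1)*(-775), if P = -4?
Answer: 11625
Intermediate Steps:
(4*P + 1)*(-775) = (4*(-4) + 1)*(-775) = (-16 + 1)*(-775) = -15*(-775) = 11625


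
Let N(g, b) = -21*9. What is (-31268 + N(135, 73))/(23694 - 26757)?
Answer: 31457/3063 ≈ 10.270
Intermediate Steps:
N(g, b) = -189
(-31268 + N(135, 73))/(23694 - 26757) = (-31268 - 189)/(23694 - 26757) = -31457/(-3063) = -31457*(-1/3063) = 31457/3063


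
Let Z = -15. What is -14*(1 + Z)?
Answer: 196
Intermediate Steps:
-14*(1 + Z) = -14*(1 - 15) = -14*(-14) = 196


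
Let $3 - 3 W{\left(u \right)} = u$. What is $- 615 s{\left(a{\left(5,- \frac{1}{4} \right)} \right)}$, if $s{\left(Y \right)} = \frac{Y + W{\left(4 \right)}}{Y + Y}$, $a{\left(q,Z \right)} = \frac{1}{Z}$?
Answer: $- \frac{2665}{8} \approx -333.13$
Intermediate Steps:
$W{\left(u \right)} = 1 - \frac{u}{3}$
$s{\left(Y \right)} = \frac{- \frac{1}{3} + Y}{2 Y}$ ($s{\left(Y \right)} = \frac{Y + \left(1 - \frac{4}{3}\right)}{Y + Y} = \frac{Y + \left(1 - \frac{4}{3}\right)}{2 Y} = \left(Y - \frac{1}{3}\right) \frac{1}{2 Y} = \left(- \frac{1}{3} + Y\right) \frac{1}{2 Y} = \frac{- \frac{1}{3} + Y}{2 Y}$)
$- 615 s{\left(a{\left(5,- \frac{1}{4} \right)} \right)} = - 615 \frac{-1 + \frac{3}{\left(-1\right) \frac{1}{4}}}{6 \frac{1}{\left(-1\right) \frac{1}{4}}} = - 615 \frac{-1 + \frac{3}{- \frac{1}{4}}}{6 \frac{1}{- \frac{1}{4}}} = - 615 \frac{-1 + 3 \left(-4\right)}{6 \left(-4\right)} = - 615 \cdot \frac{1}{6} \left(- \frac{1}{4}\right) \left(-1 - 12\right) = - 615 \cdot \frac{1}{6} \left(- \frac{1}{4}\right) \left(-13\right) = \left(-615\right) \frac{13}{24} = - \frac{2665}{8}$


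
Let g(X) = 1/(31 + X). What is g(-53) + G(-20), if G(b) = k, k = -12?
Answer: -265/22 ≈ -12.045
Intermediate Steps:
G(b) = -12
g(-53) + G(-20) = 1/(31 - 53) - 12 = 1/(-22) - 12 = -1/22 - 12 = -265/22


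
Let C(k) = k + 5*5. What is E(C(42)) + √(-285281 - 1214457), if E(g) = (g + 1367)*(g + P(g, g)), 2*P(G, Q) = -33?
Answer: 72417 + I*√1499738 ≈ 72417.0 + 1224.6*I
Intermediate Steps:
C(k) = 25 + k (C(k) = k + 25 = 25 + k)
P(G, Q) = -33/2 (P(G, Q) = (½)*(-33) = -33/2)
E(g) = (1367 + g)*(-33/2 + g) (E(g) = (g + 1367)*(g - 33/2) = (1367 + g)*(-33/2 + g))
E(C(42)) + √(-285281 - 1214457) = (-45111/2 + (25 + 42)² + 2701*(25 + 42)/2) + √(-285281 - 1214457) = (-45111/2 + 67² + (2701/2)*67) + √(-1499738) = (-45111/2 + 4489 + 180967/2) + I*√1499738 = 72417 + I*√1499738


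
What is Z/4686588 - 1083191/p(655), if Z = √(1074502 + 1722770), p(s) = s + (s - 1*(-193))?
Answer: -1083191/1503 + √77702/781098 ≈ -720.69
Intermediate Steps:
p(s) = 193 + 2*s (p(s) = s + (s + 193) = s + (193 + s) = 193 + 2*s)
Z = 6*√77702 (Z = √2797272 = 6*√77702 ≈ 1672.5)
Z/4686588 - 1083191/p(655) = (6*√77702)/4686588 - 1083191/(193 + 2*655) = (6*√77702)*(1/4686588) - 1083191/(193 + 1310) = √77702/781098 - 1083191/1503 = -1083191/1503 + √77702/781098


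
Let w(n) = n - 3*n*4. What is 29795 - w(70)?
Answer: 30565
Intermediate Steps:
w(n) = -11*n (w(n) = n - 12*n = -11*n)
29795 - w(70) = 29795 - (-11)*70 = 29795 - 1*(-770) = 29795 + 770 = 30565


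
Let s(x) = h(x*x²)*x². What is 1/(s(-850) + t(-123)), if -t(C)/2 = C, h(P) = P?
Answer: -1/443705312499754 ≈ -2.2537e-15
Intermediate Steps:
t(C) = -2*C
s(x) = x⁵ (s(x) = (x*x²)*x² = x³*x² = x⁵)
1/(s(-850) + t(-123)) = 1/((-850)⁵ - 2*(-123)) = 1/(-443705312500000 + 246) = 1/(-443705312499754) = -1/443705312499754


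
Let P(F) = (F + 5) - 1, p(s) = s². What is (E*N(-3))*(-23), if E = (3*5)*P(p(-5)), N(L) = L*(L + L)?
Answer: -180090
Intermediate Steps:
P(F) = 4 + F (P(F) = (5 + F) - 1 = 4 + F)
N(L) = 2*L² (N(L) = L*(2*L) = 2*L²)
E = 435 (E = (3*5)*(4 + (-5)²) = 15*(4 + 25) = 15*29 = 435)
(E*N(-3))*(-23) = (435*(2*(-3)²))*(-23) = (435*(2*9))*(-23) = (435*18)*(-23) = 7830*(-23) = -180090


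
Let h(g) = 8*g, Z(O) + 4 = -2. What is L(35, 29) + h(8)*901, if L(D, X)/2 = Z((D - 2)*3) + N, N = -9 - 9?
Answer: 57616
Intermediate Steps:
Z(O) = -6 (Z(O) = -4 - 2 = -6)
N = -18
L(D, X) = -48 (L(D, X) = 2*(-6 - 18) = 2*(-24) = -48)
L(35, 29) + h(8)*901 = -48 + (8*8)*901 = -48 + 64*901 = -48 + 57664 = 57616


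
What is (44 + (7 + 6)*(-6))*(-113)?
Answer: 3842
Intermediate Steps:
(44 + (7 + 6)*(-6))*(-113) = (44 + 13*(-6))*(-113) = (44 - 78)*(-113) = -34*(-113) = 3842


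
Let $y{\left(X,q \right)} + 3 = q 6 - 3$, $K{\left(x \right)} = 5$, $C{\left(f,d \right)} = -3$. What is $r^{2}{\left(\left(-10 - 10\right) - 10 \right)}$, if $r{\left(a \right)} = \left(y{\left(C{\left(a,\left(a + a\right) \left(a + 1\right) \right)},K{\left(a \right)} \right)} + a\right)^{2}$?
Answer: $1296$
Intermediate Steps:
$y{\left(X,q \right)} = -6 + 6 q$ ($y{\left(X,q \right)} = -3 + \left(q 6 - 3\right) = -3 + \left(6 q - 3\right) = -3 + \left(-3 + 6 q\right) = -6 + 6 q$)
$r{\left(a \right)} = \left(24 + a\right)^{2}$ ($r{\left(a \right)} = \left(\left(-6 + 6 \cdot 5\right) + a\right)^{2} = \left(\left(-6 + 30\right) + a\right)^{2} = \left(24 + a\right)^{2}$)
$r^{2}{\left(\left(-10 - 10\right) - 10 \right)} = \left(\left(24 - 30\right)^{2}\right)^{2} = \left(\left(-6\right)^{2}\right)^{2} = 36^{2} = 1296$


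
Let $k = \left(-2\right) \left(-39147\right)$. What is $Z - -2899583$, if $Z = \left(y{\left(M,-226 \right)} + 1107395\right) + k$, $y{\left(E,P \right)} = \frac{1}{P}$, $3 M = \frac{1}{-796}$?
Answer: $\frac{923271471}{226} \approx 4.0853 \cdot 10^{6}$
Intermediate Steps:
$M = - \frac{1}{2388}$ ($M = \frac{1}{3 \left(-796\right)} = \frac{1}{3} \left(- \frac{1}{796}\right) = - \frac{1}{2388} \approx -0.00041876$)
$k = 78294$
$Z = \frac{267965713}{226}$ ($Z = \left(\frac{1}{-226} + 1107395\right) + 78294 = \left(- \frac{1}{226} + 1107395\right) + 78294 = \frac{250271269}{226} + 78294 = \frac{267965713}{226} \approx 1.1857 \cdot 10^{6}$)
$Z - -2899583 = \frac{267965713}{226} - -2899583 = \frac{267965713}{226} + 2899583 = \frac{923271471}{226}$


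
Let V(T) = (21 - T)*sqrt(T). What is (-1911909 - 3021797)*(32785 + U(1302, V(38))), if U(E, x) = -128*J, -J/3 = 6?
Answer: -173118809834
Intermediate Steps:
J = -18 (J = -3*6 = -18)
V(T) = sqrt(T)*(21 - T)
U(E, x) = 2304 (U(E, x) = -128*(-18) = 2304)
(-1911909 - 3021797)*(32785 + U(1302, V(38))) = (-1911909 - 3021797)*(32785 + 2304) = -4933706*35089 = -173118809834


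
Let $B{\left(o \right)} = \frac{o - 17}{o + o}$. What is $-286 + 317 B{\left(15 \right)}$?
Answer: $- \frac{4607}{15} \approx -307.13$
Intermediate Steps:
$B{\left(o \right)} = \frac{-17 + o}{2 o}$
$-286 + 317 B{\left(15 \right)} = -286 + 317 \frac{-17 + 15}{2 \cdot 15} = -286 + 317 \cdot \frac{1}{2} \cdot \frac{1}{15} \left(-2\right) = -286 + 317 \left(- \frac{1}{15}\right) = -286 - \frac{317}{15} = - \frac{4607}{15}$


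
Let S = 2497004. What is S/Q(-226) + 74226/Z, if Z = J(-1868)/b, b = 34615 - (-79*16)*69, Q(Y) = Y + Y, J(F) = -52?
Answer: -510947301565/2938 ≈ -1.7391e+8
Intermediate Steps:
Q(Y) = 2*Y
b = 121831 (b = 34615 - (-1264)*69 = 34615 - 1*(-87216) = 34615 + 87216 = 121831)
Z = -52/121831 ≈ -0.00042682
S/Q(-226) + 74226/Z = 2497004/((2*(-226))) + 74226/(-52/121831) = 2497004/(-452) + 74226*(-121831/52) = 2497004*(-1/452) - 4521513903/26 = -624251/113 - 4521513903/26 = -510947301565/2938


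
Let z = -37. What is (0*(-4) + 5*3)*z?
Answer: -555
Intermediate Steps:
(0*(-4) + 5*3)*z = (0*(-4) + 5*3)*(-37) = (0 + 15)*(-37) = 15*(-37) = -555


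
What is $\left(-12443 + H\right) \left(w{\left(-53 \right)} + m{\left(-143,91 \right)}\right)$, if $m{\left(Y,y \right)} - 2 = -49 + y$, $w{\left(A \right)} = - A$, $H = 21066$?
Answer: $836431$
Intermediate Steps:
$m{\left(Y,y \right)} = -47 + y$ ($m{\left(Y,y \right)} = 2 + \left(-49 + y\right) = -47 + y$)
$\left(-12443 + H\right) \left(w{\left(-53 \right)} + m{\left(-143,91 \right)}\right) = \left(-12443 + 21066\right) \left(\left(-1\right) \left(-53\right) + \left(-47 + 91\right)\right) = 8623 \left(53 + 44\right) = 8623 \cdot 97 = 836431$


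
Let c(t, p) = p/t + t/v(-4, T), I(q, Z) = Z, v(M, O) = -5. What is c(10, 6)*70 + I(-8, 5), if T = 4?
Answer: -93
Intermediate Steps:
c(t, p) = -t/5 + p/t (c(t, p) = p/t + t/(-5) = p/t + t*(-⅕) = p/t - t/5 = -t/5 + p/t)
c(10, 6)*70 + I(-8, 5) = (-⅕*10 + 6/10)*70 + 5 = (-2 + 6*(⅒))*70 + 5 = (-2 + ⅗)*70 + 5 = -7/5*70 + 5 = -98 + 5 = -93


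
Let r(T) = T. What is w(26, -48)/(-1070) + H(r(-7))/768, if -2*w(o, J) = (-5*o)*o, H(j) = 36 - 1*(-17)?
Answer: -124121/82176 ≈ -1.5104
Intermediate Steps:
H(j) = 53 (H(j) = 36 + 17 = 53)
w(o, J) = 5*o²/2 (w(o, J) = -(-5*o)*o/2 = -(-5)*o²/2 = 5*o²/2)
w(26, -48)/(-1070) + H(r(-7))/768 = ((5/2)*26²)/(-1070) + 53/768 = ((5/2)*676)*(-1/1070) + 53*(1/768) = 1690*(-1/1070) + 53/768 = -169/107 + 53/768 = -124121/82176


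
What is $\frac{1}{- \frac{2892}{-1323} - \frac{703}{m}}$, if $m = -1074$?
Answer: $\frac{157878}{448453} \approx 0.35205$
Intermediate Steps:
$\frac{1}{- \frac{2892}{-1323} - \frac{703}{m}} = \frac{1}{- \frac{2892}{-1323} - \frac{703}{-1074}} = \frac{1}{\left(-2892\right) \left(- \frac{1}{1323}\right) - - \frac{703}{1074}} = \frac{1}{\frac{964}{441} + \frac{703}{1074}} = \frac{1}{\frac{448453}{157878}} = \frac{157878}{448453}$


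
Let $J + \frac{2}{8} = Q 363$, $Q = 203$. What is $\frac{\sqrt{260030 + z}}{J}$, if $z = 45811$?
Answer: $\frac{4 \sqrt{305841}}{294755} \approx 0.0075049$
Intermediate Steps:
$J = \frac{294755}{4}$ ($J = - \frac{1}{4} + 203 \cdot 363 = - \frac{1}{4} + 73689 = \frac{294755}{4} \approx 73689.0$)
$\frac{\sqrt{260030 + z}}{J} = \frac{\sqrt{260030 + 45811}}{\frac{294755}{4}} = \sqrt{305841} \cdot \frac{4}{294755} = \frac{4 \sqrt{305841}}{294755}$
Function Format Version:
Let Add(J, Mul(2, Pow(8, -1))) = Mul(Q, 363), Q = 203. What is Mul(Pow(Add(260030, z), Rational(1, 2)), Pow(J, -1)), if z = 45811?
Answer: Mul(Rational(4, 294755), Pow(305841, Rational(1, 2))) ≈ 0.0075049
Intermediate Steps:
J = Rational(294755, 4) (J = Add(Rational(-1, 4), Mul(203, 363)) = Add(Rational(-1, 4), 73689) = Rational(294755, 4) ≈ 73689.)
Mul(Pow(Add(260030, z), Rational(1, 2)), Pow(J, -1)) = Mul(Pow(Add(260030, 45811), Rational(1, 2)), Pow(Rational(294755, 4), -1)) = Mul(Pow(305841, Rational(1, 2)), Rational(4, 294755)) = Mul(Rational(4, 294755), Pow(305841, Rational(1, 2)))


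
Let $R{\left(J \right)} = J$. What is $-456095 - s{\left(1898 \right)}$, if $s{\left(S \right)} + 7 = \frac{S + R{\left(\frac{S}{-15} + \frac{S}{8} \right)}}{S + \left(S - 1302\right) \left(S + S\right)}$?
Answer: $- \frac{65293558207}{143160} \approx -4.5609 \cdot 10^{5}$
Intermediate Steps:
$s{\left(S \right)} = -7 + \frac{127 S}{120 \left(S + 2 S \left(-1302 + S\right)\right)}$ ($s{\left(S \right)} = -7 + \frac{S + \left(\frac{S}{-15} + \frac{S}{8}\right)}{S + \left(S - 1302\right) \left(S + S\right)} = -7 + \frac{S + \left(S \left(- \frac{1}{15}\right) + S \frac{1}{8}\right)}{S + \left(-1302 + S\right) 2 S} = -7 + \frac{S + \left(- \frac{S}{15} + \frac{S}{8}\right)}{S + 2 S \left(-1302 + S\right)} = -7 + \frac{S + \frac{7 S}{120}}{S + 2 S \left(-1302 + S\right)} = -7 + \frac{\frac{127}{120} S}{S + 2 S \left(-1302 + S\right)} = -7 + \frac{127 S}{120 \left(S + 2 S \left(-1302 + S\right)\right)}$)
$-456095 - s{\left(1898 \right)} = -456095 - \frac{2186647 - 3188640}{120 \left(-2603 + 2 \cdot 1898\right)} = -456095 - \frac{2186647 - 3188640}{120 \left(-2603 + 3796\right)} = -456095 - \frac{1}{120} \cdot \frac{1}{1193} \left(-1001993\right) = -456095 - - \frac{1001993}{143160} = -456095 + \frac{1001993}{143160} = - \frac{65293558207}{143160}$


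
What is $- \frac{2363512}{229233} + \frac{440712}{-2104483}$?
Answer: $- \frac{5074996558192}{482416951539} \approx -10.52$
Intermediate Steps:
$- \frac{2363512}{229233} + \frac{440712}{-2104483} = \left(-2363512\right) \frac{1}{229233} + 440712 \left(- \frac{1}{2104483}\right) = - \frac{2363512}{229233} - \frac{440712}{2104483} = - \frac{5074996558192}{482416951539}$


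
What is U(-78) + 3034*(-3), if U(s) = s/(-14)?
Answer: -63675/7 ≈ -9096.4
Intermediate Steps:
U(s) = -s/14 (U(s) = s*(-1/14) = -s/14)
U(-78) + 3034*(-3) = -1/14*(-78) + 3034*(-3) = 39/7 - 9102 = -63675/7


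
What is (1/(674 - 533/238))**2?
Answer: 56644/25561294641 ≈ 2.2160e-6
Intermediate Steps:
(1/(674 - 533/238))**2 = (1/(159879/238))**2 = (238/159879)**2 = 56644/25561294641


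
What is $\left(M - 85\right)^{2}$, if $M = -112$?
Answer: $38809$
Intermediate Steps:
$\left(M - 85\right)^{2} = \left(-112 - 85\right)^{2} = \left(-197\right)^{2} = 38809$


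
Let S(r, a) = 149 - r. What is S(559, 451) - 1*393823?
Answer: -394233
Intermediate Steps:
S(559, 451) - 1*393823 = (149 - 1*559) - 1*393823 = (149 - 559) - 393823 = -410 - 393823 = -394233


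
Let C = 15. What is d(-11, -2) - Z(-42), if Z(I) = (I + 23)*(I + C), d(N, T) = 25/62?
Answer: -31781/62 ≈ -512.60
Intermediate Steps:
d(N, T) = 25/62 (d(N, T) = 25*(1/62) = 25/62)
Z(I) = (15 + I)*(23 + I) (Z(I) = (I + 23)*(I + 15) = (23 + I)*(15 + I) = (15 + I)*(23 + I))
d(-11, -2) - Z(-42) = 25/62 - (345 + (-42)² + 38*(-42)) = 25/62 - (345 + 1764 - 1596) = 25/62 - 1*513 = 25/62 - 513 = -31781/62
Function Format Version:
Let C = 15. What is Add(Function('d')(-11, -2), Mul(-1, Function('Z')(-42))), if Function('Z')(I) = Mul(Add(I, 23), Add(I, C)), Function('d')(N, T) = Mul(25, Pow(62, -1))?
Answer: Rational(-31781, 62) ≈ -512.60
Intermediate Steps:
Function('d')(N, T) = Rational(25, 62) (Function('d')(N, T) = Mul(25, Rational(1, 62)) = Rational(25, 62))
Function('Z')(I) = Mul(Add(15, I), Add(23, I)) (Function('Z')(I) = Mul(Add(I, 23), Add(I, 15)) = Mul(Add(23, I), Add(15, I)) = Mul(Add(15, I), Add(23, I)))
Add(Function('d')(-11, -2), Mul(-1, Function('Z')(-42))) = Add(Rational(25, 62), Mul(-1, Add(345, Pow(-42, 2), Mul(38, -42)))) = Add(Rational(25, 62), Mul(-1, Add(345, 1764, -1596))) = Add(Rational(25, 62), Mul(-1, 513)) = Add(Rational(25, 62), -513) = Rational(-31781, 62)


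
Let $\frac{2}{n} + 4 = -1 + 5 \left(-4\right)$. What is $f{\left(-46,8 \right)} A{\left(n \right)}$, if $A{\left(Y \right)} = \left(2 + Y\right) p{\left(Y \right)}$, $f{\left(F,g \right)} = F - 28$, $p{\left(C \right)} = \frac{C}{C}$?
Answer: $- \frac{3552}{25} \approx -142.08$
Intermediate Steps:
$p{\left(C \right)} = 1$
$f{\left(F,g \right)} = -28 + F$ ($f{\left(F,g \right)} = F - 28 = -28 + F$)
$n = - \frac{2}{25}$ ($n = \frac{2}{-4 + \left(-1 + 5 \left(-4\right)\right)} = \frac{2}{-4 - 21} = \frac{2}{-25} = 2 \left(- \frac{1}{25}\right) = - \frac{2}{25} \approx -0.08$)
$A{\left(Y \right)} = 2 + Y$ ($A{\left(Y \right)} = \left(2 + Y\right) 1 = 2 + Y$)
$f{\left(-46,8 \right)} A{\left(n \right)} = \left(-28 - 46\right) \left(2 - \frac{2}{25}\right) = \left(-74\right) \frac{48}{25} = - \frac{3552}{25}$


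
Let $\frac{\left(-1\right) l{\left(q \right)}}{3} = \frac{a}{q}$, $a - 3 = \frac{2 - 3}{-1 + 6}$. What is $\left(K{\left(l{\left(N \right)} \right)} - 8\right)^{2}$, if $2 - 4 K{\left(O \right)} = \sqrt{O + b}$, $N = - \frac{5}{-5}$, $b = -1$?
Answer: $\frac{\left(150 + i \sqrt{235}\right)^{2}}{400} \approx 55.662 + 11.497 i$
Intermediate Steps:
$N = 1$ ($N = \left(-5\right) \left(- \frac{1}{5}\right) = 1$)
$a = \frac{14}{5}$ ($a = 3 + \frac{2 - 3}{-1 + 6} = 3 - \frac{1}{5} = \frac{14}{5} \approx 2.8$)
$l{\left(q \right)} = - \frac{42}{5 q}$ ($l{\left(q \right)} = - 3 \frac{14}{5 q} = - \frac{42}{5 q}$)
$K{\left(O \right)} = \frac{1}{2} - \frac{\sqrt{-1 + O}}{4}$ ($K{\left(O \right)} = \frac{1}{2} - \frac{\sqrt{O - 1}}{4} = \frac{1}{2} - \frac{\sqrt{-1 + O}}{4}$)
$\left(K{\left(l{\left(N \right)} \right)} - 8\right)^{2} = \left(\left(\frac{1}{2} - \frac{\sqrt{-1 - \frac{42}{5 \cdot 1}}}{4}\right) - 8\right)^{2} = \left(\left(\frac{1}{2} - \frac{\sqrt{-1 - \frac{42}{5}}}{4}\right) - 8\right)^{2} = \left(\left(\frac{1}{2} - \frac{\sqrt{- \frac{47}{5}}}{4}\right) - 8\right)^{2} = \left(\left(\frac{1}{2} - \frac{\frac{1}{5} i \sqrt{235}}{4}\right) - 8\right)^{2} = \left(\left(\frac{1}{2} - \frac{i \sqrt{235}}{20}\right) - 8\right)^{2} = \left(- \frac{15}{2} - \frac{i \sqrt{235}}{20}\right)^{2}$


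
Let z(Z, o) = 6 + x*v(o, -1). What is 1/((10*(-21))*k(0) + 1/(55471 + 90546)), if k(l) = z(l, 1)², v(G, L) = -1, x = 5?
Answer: -146017/30663569 ≈ -0.0047619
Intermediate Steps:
z(Z, o) = 1 (z(Z, o) = 6 + 5*(-1) = 6 - 5 = 1)
k(l) = 1 (k(l) = 1² = 1)
1/((10*(-21))*k(0) + 1/(55471 + 90546)) = 1/((10*(-21))*1 + 1/(55471 + 90546)) = 1/(-210*1 + 1/146017) = 1/(-210 + 1/146017) = 1/(-30663569/146017) = -146017/30663569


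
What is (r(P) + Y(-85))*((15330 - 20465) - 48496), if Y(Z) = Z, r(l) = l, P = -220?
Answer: 16357455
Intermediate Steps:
(r(P) + Y(-85))*((15330 - 20465) - 48496) = (-220 - 85)*((15330 - 20465) - 48496) = -305*(-5135 - 48496) = -305*(-53631) = 16357455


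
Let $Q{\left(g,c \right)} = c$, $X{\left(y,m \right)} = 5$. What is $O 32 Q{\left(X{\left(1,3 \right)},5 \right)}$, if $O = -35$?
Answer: $-5600$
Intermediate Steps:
$O 32 Q{\left(X{\left(1,3 \right)},5 \right)} = \left(-35\right) 32 \cdot 5 = \left(-1120\right) 5 = -5600$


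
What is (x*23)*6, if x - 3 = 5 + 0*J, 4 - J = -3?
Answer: 1104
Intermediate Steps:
J = 7 (J = 4 - 1*(-3) = 4 + 3 = 7)
x = 8 (x = 3 + (5 + 0*7) = 3 + (5 + 0) = 3 + 5 = 8)
(x*23)*6 = (8*23)*6 = 184*6 = 1104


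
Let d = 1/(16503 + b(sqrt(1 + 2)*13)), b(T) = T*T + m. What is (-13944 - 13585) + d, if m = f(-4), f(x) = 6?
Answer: -468433463/17016 ≈ -27529.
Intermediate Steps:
m = 6
b(T) = 6 + T**2 (b(T) = T*T + 6 = T**2 + 6 = 6 + T**2)
d = 1/17016 (d = 1/(16503 + (6 + (sqrt(1 + 2)*13)**2)) = 1/(16503 + (6 + (sqrt(3)*13)**2)) = 1/(16503 + (6 + (13*sqrt(3))**2)) = 1/(16503 + (6 + 507)) = 1/(16503 + 513) = 1/17016 ≈ 5.8768e-5)
(-13944 - 13585) + d = (-13944 - 13585) + 1/17016 = -27529 + 1/17016 = -468433463/17016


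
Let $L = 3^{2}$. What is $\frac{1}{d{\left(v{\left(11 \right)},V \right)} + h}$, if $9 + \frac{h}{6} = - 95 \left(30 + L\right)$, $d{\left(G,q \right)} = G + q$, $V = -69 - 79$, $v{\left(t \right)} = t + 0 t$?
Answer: $- \frac{1}{22421} \approx -4.4601 \cdot 10^{-5}$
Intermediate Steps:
$L = 9$
$v{\left(t \right)} = t$ ($v{\left(t \right)} = t + 0 = t$)
$V = -148$
$h = -22284$ ($h = -54 + 6 \left(- 95 \left(30 + 9\right)\right) = -54 + 6 \left(\left(-95\right) 39\right) = -54 + 6 \left(-3705\right) = -54 - 22230 = -22284$)
$\frac{1}{d{\left(v{\left(11 \right)},V \right)} + h} = \frac{1}{\left(11 - 148\right) - 22284} = \frac{1}{-137 - 22284} = \frac{1}{-22421} = - \frac{1}{22421}$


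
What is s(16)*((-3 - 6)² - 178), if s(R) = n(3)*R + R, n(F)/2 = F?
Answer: -10864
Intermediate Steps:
n(F) = 2*F
s(R) = 7*R (s(R) = (2*3)*R + R = 6*R + R = 7*R)
s(16)*((-3 - 6)² - 178) = (7*16)*((-3 - 6)² - 178) = 112*((-9)² - 178) = 112*(81 - 178) = 112*(-97) = -10864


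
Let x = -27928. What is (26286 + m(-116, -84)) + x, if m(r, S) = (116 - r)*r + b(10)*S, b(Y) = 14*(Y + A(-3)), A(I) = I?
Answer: -36786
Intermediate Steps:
b(Y) = -42 + 14*Y (b(Y) = 14*(Y - 3) = 14*(-3 + Y) = -42 + 14*Y)
m(r, S) = 98*S + r*(116 - r) (m(r, S) = (116 - r)*r + (-42 + 14*10)*S = r*(116 - r) + (-42 + 140)*S = r*(116 - r) + 98*S = 98*S + r*(116 - r))
(26286 + m(-116, -84)) + x = (26286 + (-1*(-116)**2 + 98*(-84) + 116*(-116))) - 27928 = (26286 + (-1*13456 - 8232 - 13456)) - 27928 = (26286 + (-13456 - 8232 - 13456)) - 27928 = (26286 - 35144) - 27928 = -8858 - 27928 = -36786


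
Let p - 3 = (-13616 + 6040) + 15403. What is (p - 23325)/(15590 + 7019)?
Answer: -15495/22609 ≈ -0.68535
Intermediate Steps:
p = 7830 (p = 3 + ((-13616 + 6040) + 15403) = 3 + (-7576 + 15403) = 3 + 7827 = 7830)
(p - 23325)/(15590 + 7019) = (7830 - 23325)/(15590 + 7019) = -15495/22609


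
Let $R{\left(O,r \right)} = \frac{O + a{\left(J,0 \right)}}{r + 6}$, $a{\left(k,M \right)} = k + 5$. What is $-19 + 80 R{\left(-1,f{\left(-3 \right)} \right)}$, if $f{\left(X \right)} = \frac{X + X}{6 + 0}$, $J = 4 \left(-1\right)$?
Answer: $-19$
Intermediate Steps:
$J = -4$
$f{\left(X \right)} = \frac{X}{3}$ ($f{\left(X \right)} = \frac{2 X}{6} = 2 X \frac{1}{6} = \frac{X}{3}$)
$a{\left(k,M \right)} = 5 + k$
$R{\left(O,r \right)} = \frac{1 + O}{6 + r}$ ($R{\left(O,r \right)} = \frac{O + \left(5 - 4\right)}{r + 6} = \frac{O + 1}{6 + r} = \frac{1 + O}{6 + r}$)
$-19 + 80 R{\left(-1,f{\left(-3 \right)} \right)} = -19 + 80 \frac{1 - 1}{6 + \frac{1}{3} \left(-3\right)} = -19 + 80 \frac{1}{6 - 1} \cdot 0 = -19 + 80 \cdot \frac{1}{5} \cdot 0 = -19 + 80 \cdot 0 = -19 + 0 = -19$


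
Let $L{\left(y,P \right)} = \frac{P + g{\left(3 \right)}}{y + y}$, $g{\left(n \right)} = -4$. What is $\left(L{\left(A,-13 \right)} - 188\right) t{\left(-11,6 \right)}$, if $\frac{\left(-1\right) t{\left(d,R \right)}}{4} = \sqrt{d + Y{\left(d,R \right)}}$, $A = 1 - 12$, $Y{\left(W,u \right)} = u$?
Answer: $\frac{8238 i \sqrt{5}}{11} \approx 1674.6 i$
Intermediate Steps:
$A = -11$ ($A = 1 - 12 = -11$)
$t{\left(d,R \right)} = - 4 \sqrt{R + d}$ ($t{\left(d,R \right)} = - 4 \sqrt{d + R} = - 4 \sqrt{R + d}$)
$L{\left(y,P \right)} = \frac{-4 + P}{2 y}$ ($L{\left(y,P \right)} = \frac{P - 4}{y + y} = \frac{-4 + P}{2 y}$)
$\left(L{\left(A,-13 \right)} - 188\right) t{\left(-11,6 \right)} = \left(\frac{-4 - 13}{2 \left(-11\right)} - 188\right) \left(- 4 \sqrt{6 - 11}\right) = \left(\frac{1}{2} \left(- \frac{1}{11}\right) \left(-17\right) - 188\right) \left(- 4 \sqrt{-5}\right) = \left(\frac{17}{22} - 188\right) \left(- 4 i \sqrt{5}\right) = - \frac{4119 \left(- 4 i \sqrt{5}\right)}{22} = \frac{8238 i \sqrt{5}}{11}$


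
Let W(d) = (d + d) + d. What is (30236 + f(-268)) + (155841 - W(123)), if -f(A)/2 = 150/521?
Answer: 96753568/521 ≈ 1.8571e+5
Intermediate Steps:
W(d) = 3*d (W(d) = 2*d + d = 3*d)
f(A) = -300/521
(30236 + f(-268)) + (155841 - W(123)) = (30236 - 300/521) + (155841 - 3*123) = 15752656/521 + (155841 - 1*369) = 15752656/521 + (155841 - 369) = 15752656/521 + 155472 = 96753568/521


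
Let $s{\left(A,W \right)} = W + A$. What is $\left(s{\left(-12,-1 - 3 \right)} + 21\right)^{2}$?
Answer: $25$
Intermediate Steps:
$s{\left(A,W \right)} = A + W$
$\left(s{\left(-12,-1 - 3 \right)} + 21\right)^{2} = \left(\left(-12 - 4\right) + 21\right)^{2} = \left(-16 + 21\right)^{2} = 5^{2} = 25$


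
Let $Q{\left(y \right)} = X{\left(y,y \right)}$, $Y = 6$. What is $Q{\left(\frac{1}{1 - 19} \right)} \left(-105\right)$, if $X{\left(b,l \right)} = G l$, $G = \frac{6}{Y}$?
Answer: $\frac{35}{6} \approx 5.8333$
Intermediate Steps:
$G = 1$ ($G = \frac{6}{6} = 6 \cdot \frac{1}{6} = 1$)
$X{\left(b,l \right)} = l$ ($X{\left(b,l \right)} = 1 l = l$)
$Q{\left(y \right)} = y$
$Q{\left(\frac{1}{1 - 19} \right)} \left(-105\right) = \frac{1}{1 - 19} \left(-105\right) = \frac{1}{-18} \left(-105\right) = \left(- \frac{1}{18}\right) \left(-105\right) = \frac{35}{6}$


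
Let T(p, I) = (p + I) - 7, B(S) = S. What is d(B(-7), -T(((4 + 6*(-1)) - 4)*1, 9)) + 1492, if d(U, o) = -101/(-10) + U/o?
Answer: 30007/20 ≈ 1500.3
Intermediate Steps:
T(p, I) = -7 + I + p (T(p, I) = (I + p) - 7 = -7 + I + p)
d(U, o) = 101/10 + U/o (d(U, o) = -101*(-⅒) + U/o = 101/10 + U/o)
d(B(-7), -T(((4 + 6*(-1)) - 4)*1, 9)) + 1492 = (101/10 - 7*(-1/(-7 + 9 + ((4 + 6*(-1)) - 4)*1))) + 1492 = (101/10 - 7*(-1/(-7 + 9 + ((4 - 6) - 4)*1))) + 1492 = (101/10 - 7*(-1/(-7 + 9 + (-2 - 4)*1))) + 1492 = (101/10 - 7*(-1/(-7 + 9 - 6*1))) + 1492 = (101/10 - 7*(-1/(-7 + 9 - 6))) + 1492 = (101/10 - 7/((-1*(-4)))) + 1492 = (101/10 - 7/4) + 1492 = 167/20 + 1492 = 30007/20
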